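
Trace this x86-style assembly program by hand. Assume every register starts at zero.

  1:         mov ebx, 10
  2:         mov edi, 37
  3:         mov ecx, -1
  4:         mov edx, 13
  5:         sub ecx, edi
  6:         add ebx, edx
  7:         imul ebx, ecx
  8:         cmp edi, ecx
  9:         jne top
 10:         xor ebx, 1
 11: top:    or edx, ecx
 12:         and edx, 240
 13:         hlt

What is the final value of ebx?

ebx=10
edi=37
ecx=-1
edx=13
ecx=(-1)-37=-38
ebx=10+13=23
ebx=23*(-38)=-874
cmp edi, ecx  (cmp 37,-38)
jne top: taken
edx=13|(-38)=-33
edx=(-33)&240=208
halt.

-874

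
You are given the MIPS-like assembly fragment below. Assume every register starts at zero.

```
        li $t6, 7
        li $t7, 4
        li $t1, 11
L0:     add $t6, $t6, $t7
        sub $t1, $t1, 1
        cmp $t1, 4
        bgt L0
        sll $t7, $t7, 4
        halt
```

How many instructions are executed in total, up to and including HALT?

li $t6, 7 → $t6=7
li $t7, 4 → $t7=4
li $t1, 11 → $t1=11
add $t6, $t6, $t7 → $t6=7+4=11
sub $t1, $t1, 1 → $t1=11-1=10
cmp $t1, 4  (cmp 10,4)
bgt L0: taken
add $t6, $t6, $t7 → $t6=11+4=15
sub $t1, $t1, 1 → $t1=10-1=9
cmp $t1, 4  (cmp 9,4)
bgt L0: taken
add $t6, $t6, $t7 → $t6=15+4=19
sub $t1, $t1, 1 → $t1=9-1=8
cmp $t1, 4  (cmp 8,4)
bgt L0: taken
add $t6, $t6, $t7 → $t6=19+4=23
sub $t1, $t1, 1 → $t1=8-1=7
cmp $t1, 4  (cmp 7,4)
bgt L0: taken
add $t6, $t6, $t7 → $t6=23+4=27
sub $t1, $t1, 1 → $t1=7-1=6
cmp $t1, 4  (cmp 6,4)
bgt L0: taken
add $t6, $t6, $t7 → $t6=27+4=31
sub $t1, $t1, 1 → $t1=6-1=5
cmp $t1, 4  (cmp 5,4)
bgt L0: taken
add $t6, $t6, $t7 → $t6=31+4=35
sub $t1, $t1, 1 → $t1=5-1=4
cmp $t1, 4  (cmp 4,4)
bgt L0: not taken
sll $t7, $t7, 4 → $t7=4<<4=64
halt.
Total executed instructions: 33.

33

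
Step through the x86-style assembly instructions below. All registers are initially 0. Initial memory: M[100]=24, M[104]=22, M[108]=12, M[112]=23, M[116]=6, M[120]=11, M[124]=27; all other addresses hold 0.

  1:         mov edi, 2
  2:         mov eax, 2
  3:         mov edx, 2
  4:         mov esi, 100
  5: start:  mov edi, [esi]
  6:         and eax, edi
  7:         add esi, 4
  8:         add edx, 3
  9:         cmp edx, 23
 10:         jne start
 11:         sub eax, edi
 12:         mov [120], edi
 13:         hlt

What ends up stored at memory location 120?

27

mov edi, 2 → edi=2
mov eax, 2 → eax=2
mov edx, 2 → edx=2
mov esi, 100 → esi=100
mov edi, [esi] → edi=M[100]=24
and eax, edi → eax=2&24=0
add esi, 4 → esi=100+4=104
add edx, 3 → edx=2+3=5
cmp edx, 23  (cmp 5,23)
jne start: taken
mov edi, [esi] → edi=M[104]=22
and eax, edi → eax=0&22=0
add esi, 4 → esi=104+4=108
add edx, 3 → edx=5+3=8
cmp edx, 23  (cmp 8,23)
jne start: taken
mov edi, [esi] → edi=M[108]=12
and eax, edi → eax=0&12=0
add esi, 4 → esi=108+4=112
add edx, 3 → edx=8+3=11
cmp edx, 23  (cmp 11,23)
jne start: taken
mov edi, [esi] → edi=M[112]=23
and eax, edi → eax=0&23=0
add esi, 4 → esi=112+4=116
add edx, 3 → edx=11+3=14
cmp edx, 23  (cmp 14,23)
jne start: taken
mov edi, [esi] → edi=M[116]=6
and eax, edi → eax=0&6=0
add esi, 4 → esi=116+4=120
add edx, 3 → edx=14+3=17
cmp edx, 23  (cmp 17,23)
jne start: taken
mov edi, [esi] → edi=M[120]=11
and eax, edi → eax=0&11=0
add esi, 4 → esi=120+4=124
add edx, 3 → edx=17+3=20
cmp edx, 23  (cmp 20,23)
jne start: taken
mov edi, [esi] → edi=M[124]=27
and eax, edi → eax=0&27=0
add esi, 4 → esi=124+4=128
add edx, 3 → edx=20+3=23
cmp edx, 23  (cmp 23,23)
jne start: not taken
sub eax, edi → eax=0-27=-27
mov [120], edi → M[120]=27
halt.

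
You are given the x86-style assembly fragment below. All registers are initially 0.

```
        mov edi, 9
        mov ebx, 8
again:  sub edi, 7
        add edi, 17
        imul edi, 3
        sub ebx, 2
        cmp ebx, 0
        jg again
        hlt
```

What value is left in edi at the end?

1929

after mov edi, 9: edi=9
after mov ebx, 8: ebx=8
after sub edi, 7: edi=9-7=2
after add edi, 17: edi=2+17=19
after imul edi, 3: edi=19*3=57
after sub ebx, 2: ebx=8-2=6
cmp ebx, 0  (cmp 6,0)
jg again: taken
after sub edi, 7: edi=57-7=50
after add edi, 17: edi=50+17=67
after imul edi, 3: edi=67*3=201
after sub ebx, 2: ebx=6-2=4
cmp ebx, 0  (cmp 4,0)
jg again: taken
after sub edi, 7: edi=201-7=194
after add edi, 17: edi=194+17=211
after imul edi, 3: edi=211*3=633
after sub ebx, 2: ebx=4-2=2
cmp ebx, 0  (cmp 2,0)
jg again: taken
after sub edi, 7: edi=633-7=626
after add edi, 17: edi=626+17=643
after imul edi, 3: edi=643*3=1929
after sub ebx, 2: ebx=2-2=0
cmp ebx, 0  (cmp 0,0)
jg again: not taken
halt.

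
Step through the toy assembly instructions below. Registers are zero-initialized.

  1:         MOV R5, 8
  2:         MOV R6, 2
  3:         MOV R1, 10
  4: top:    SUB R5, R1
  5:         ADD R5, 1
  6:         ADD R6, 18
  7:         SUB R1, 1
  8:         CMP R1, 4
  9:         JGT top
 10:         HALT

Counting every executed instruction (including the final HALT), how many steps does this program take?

40

R5=8
R6=2
R1=10
R5=8-10=-2
R5=(-2)+1=-1
R6=2+18=20
R1=10-1=9
CMP R1, 4  (cmp 9,4)
JGT top: taken
R5=(-1)-9=-10
R5=(-10)+1=-9
R6=20+18=38
R1=9-1=8
CMP R1, 4  (cmp 8,4)
JGT top: taken
R5=(-9)-8=-17
R5=(-17)+1=-16
R6=38+18=56
R1=8-1=7
CMP R1, 4  (cmp 7,4)
JGT top: taken
R5=(-16)-7=-23
R5=(-23)+1=-22
R6=56+18=74
R1=7-1=6
CMP R1, 4  (cmp 6,4)
JGT top: taken
R5=(-22)-6=-28
R5=(-28)+1=-27
R6=74+18=92
R1=6-1=5
CMP R1, 4  (cmp 5,4)
JGT top: taken
R5=(-27)-5=-32
R5=(-32)+1=-31
R6=92+18=110
R1=5-1=4
CMP R1, 4  (cmp 4,4)
JGT top: not taken
halt.
Total executed instructions: 40.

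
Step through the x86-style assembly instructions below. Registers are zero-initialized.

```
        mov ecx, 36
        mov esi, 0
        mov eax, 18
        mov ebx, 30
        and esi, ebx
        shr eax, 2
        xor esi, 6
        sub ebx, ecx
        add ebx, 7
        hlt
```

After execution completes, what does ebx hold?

ecx=36
esi=0
eax=18
ebx=30
esi=0&30=0
eax=18>>2=4
esi=0^6=6
ebx=30-36=-6
ebx=(-6)+7=1
halt.

1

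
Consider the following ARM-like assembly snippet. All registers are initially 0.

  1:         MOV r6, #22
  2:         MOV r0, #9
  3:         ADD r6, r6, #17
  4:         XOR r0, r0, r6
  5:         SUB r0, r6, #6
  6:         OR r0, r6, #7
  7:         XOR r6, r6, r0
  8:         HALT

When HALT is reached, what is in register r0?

39

r6=22
r0=9
r6=22+17=39
r0=9^39=46
r0=39-6=33
r0=39|7=39
r6=39^39=0
halt.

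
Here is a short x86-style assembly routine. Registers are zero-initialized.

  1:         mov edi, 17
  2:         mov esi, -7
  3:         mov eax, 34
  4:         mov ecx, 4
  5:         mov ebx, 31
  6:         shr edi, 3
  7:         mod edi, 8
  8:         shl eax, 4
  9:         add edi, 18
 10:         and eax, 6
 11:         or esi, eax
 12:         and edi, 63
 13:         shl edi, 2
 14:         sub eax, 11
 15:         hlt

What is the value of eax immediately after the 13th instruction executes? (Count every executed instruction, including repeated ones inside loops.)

after mov edi, 17: edi=17
after mov esi, -7: esi=-7
after mov eax, 34: eax=34
after mov ecx, 4: ecx=4
after mov ebx, 31: ebx=31
after shr edi, 3: edi=17>>3=2
after mod edi, 8: edi=2%8=2
after shl eax, 4: eax=34<<4=544
after add edi, 18: edi=2+18=20
after and eax, 6: eax=544&6=0
after or esi, eax: esi=(-7)|0=-7
after and edi, 63: edi=20&63=20
after shl edi, 2: edi=20<<2=80
After step 13: eax = 0.

0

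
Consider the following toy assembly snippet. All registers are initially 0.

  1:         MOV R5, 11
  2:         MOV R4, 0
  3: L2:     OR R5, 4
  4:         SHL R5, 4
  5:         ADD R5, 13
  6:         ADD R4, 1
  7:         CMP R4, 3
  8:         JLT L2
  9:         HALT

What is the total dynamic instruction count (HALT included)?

21

MOV R5, 11 → R5=11
MOV R4, 0 → R4=0
OR R5, 4 → R5=11|4=15
SHL R5, 4 → R5=15<<4=240
ADD R5, 13 → R5=240+13=253
ADD R4, 1 → R4=0+1=1
CMP R4, 3  (cmp 1,3)
JLT L2: taken
OR R5, 4 → R5=253|4=253
SHL R5, 4 → R5=253<<4=4048
ADD R5, 13 → R5=4048+13=4061
ADD R4, 1 → R4=1+1=2
CMP R4, 3  (cmp 2,3)
JLT L2: taken
OR R5, 4 → R5=4061|4=4061
SHL R5, 4 → R5=4061<<4=64976
ADD R5, 13 → R5=64976+13=64989
ADD R4, 1 → R4=2+1=3
CMP R4, 3  (cmp 3,3)
JLT L2: not taken
halt.
Total executed instructions: 21.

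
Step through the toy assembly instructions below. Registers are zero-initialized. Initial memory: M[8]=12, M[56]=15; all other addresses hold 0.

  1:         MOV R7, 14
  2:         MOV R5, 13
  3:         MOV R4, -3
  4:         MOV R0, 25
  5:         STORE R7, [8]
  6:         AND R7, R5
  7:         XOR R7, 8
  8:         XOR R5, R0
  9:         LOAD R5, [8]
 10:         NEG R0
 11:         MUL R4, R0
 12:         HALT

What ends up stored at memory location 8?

MOV R7, 14 → R7=14
MOV R5, 13 → R5=13
MOV R4, -3 → R4=-3
MOV R0, 25 → R0=25
STORE R7, [8] → M[8]=14
AND R7, R5 → R7=14&13=12
XOR R7, 8 → R7=12^8=4
XOR R5, R0 → R5=13^25=20
LOAD R5, [8] → R5=M[8]=14
NEG R0 → R0=-(25)=-25
MUL R4, R0 → R4=(-3)*(-25)=75
halt.

14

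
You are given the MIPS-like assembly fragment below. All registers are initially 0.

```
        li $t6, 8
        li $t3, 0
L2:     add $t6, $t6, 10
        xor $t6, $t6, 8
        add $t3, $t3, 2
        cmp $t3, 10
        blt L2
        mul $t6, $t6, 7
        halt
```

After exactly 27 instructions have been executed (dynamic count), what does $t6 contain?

66

$t6=8
$t3=0
$t6=8+10=18
$t6=18^8=26
$t3=0+2=2
cmp $t3, 10  (cmp 2,10)
blt L2: taken
$t6=26+10=36
$t6=36^8=44
$t3=2+2=4
cmp $t3, 10  (cmp 4,10)
blt L2: taken
$t6=44+10=54
$t6=54^8=62
$t3=4+2=6
cmp $t3, 10  (cmp 6,10)
blt L2: taken
$t6=62+10=72
$t6=72^8=64
$t3=6+2=8
cmp $t3, 10  (cmp 8,10)
blt L2: taken
$t6=64+10=74
$t6=74^8=66
$t3=8+2=10
cmp $t3, 10  (cmp 10,10)
blt L2: not taken
After step 27: $t6 = 66.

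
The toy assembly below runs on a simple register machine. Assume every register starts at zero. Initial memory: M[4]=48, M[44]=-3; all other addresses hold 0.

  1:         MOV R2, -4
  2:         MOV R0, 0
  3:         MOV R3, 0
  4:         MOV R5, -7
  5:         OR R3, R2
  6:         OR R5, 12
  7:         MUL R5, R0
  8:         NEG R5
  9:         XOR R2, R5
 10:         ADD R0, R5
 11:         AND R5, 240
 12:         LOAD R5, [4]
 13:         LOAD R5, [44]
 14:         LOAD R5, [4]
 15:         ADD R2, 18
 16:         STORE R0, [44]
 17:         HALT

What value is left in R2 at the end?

after MOV R2, -4: R2=-4
after MOV R0, 0: R0=0
after MOV R3, 0: R3=0
after MOV R5, -7: R5=-7
after OR R3, R2: R3=0|(-4)=-4
after OR R5, 12: R5=(-7)|12=-3
after MUL R5, R0: R5=(-3)*0=0
after NEG R5: R5=-(0)=0
after XOR R2, R5: R2=(-4)^0=-4
after ADD R0, R5: R0=0+0=0
after AND R5, 240: R5=0&240=0
after LOAD R5, [4]: R5=M[4]=48
after LOAD R5, [44]: R5=M[44]=-3
after LOAD R5, [4]: R5=M[4]=48
after ADD R2, 18: R2=(-4)+18=14
STORE R0, [44] → M[44]=0
halt.

14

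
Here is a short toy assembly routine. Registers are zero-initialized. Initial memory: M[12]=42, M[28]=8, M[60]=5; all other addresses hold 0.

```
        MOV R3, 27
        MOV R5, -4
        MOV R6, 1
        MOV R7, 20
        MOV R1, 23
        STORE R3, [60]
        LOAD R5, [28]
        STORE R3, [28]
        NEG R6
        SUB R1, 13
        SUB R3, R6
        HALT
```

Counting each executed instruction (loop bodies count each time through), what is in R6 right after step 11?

-1

MOV R3, 27 → R3=27
MOV R5, -4 → R5=-4
MOV R6, 1 → R6=1
MOV R7, 20 → R7=20
MOV R1, 23 → R1=23
STORE R3, [60] → M[60]=27
LOAD R5, [28] → R5=M[28]=8
STORE R3, [28] → M[28]=27
NEG R6 → R6=-(1)=-1
SUB R1, 13 → R1=23-13=10
SUB R3, R6 → R3=27-(-1)=28
After step 11: R6 = -1.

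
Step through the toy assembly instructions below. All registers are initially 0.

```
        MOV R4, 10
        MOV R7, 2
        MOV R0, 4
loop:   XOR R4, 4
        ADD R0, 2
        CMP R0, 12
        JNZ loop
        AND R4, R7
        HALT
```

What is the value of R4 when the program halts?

2

MOV R4, 10 → R4=10
MOV R7, 2 → R7=2
MOV R0, 4 → R0=4
XOR R4, 4 → R4=10^4=14
ADD R0, 2 → R0=4+2=6
CMP R0, 12  (cmp 6,12)
JNZ loop: taken
XOR R4, 4 → R4=14^4=10
ADD R0, 2 → R0=6+2=8
CMP R0, 12  (cmp 8,12)
JNZ loop: taken
XOR R4, 4 → R4=10^4=14
ADD R0, 2 → R0=8+2=10
CMP R0, 12  (cmp 10,12)
JNZ loop: taken
XOR R4, 4 → R4=14^4=10
ADD R0, 2 → R0=10+2=12
CMP R0, 12  (cmp 12,12)
JNZ loop: not taken
AND R4, R7 → R4=10&2=2
halt.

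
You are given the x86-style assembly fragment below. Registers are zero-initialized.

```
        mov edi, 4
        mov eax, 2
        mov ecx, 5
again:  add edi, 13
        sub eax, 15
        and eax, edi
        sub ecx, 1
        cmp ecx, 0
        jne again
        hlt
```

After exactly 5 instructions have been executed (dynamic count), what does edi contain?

after mov edi, 4: edi=4
after mov eax, 2: eax=2
after mov ecx, 5: ecx=5
after add edi, 13: edi=4+13=17
after sub eax, 15: eax=2-15=-13
After step 5: edi = 17.

17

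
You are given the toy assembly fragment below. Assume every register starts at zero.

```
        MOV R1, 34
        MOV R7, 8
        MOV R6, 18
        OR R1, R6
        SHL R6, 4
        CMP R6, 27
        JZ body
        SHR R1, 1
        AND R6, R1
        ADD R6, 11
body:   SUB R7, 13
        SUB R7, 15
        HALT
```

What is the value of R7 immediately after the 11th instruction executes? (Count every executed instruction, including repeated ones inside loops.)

-5

MOV R1, 34 → R1=34
MOV R7, 8 → R7=8
MOV R6, 18 → R6=18
OR R1, R6 → R1=34|18=50
SHL R6, 4 → R6=18<<4=288
CMP R6, 27  (cmp 288,27)
JZ body: not taken
SHR R1, 1 → R1=50>>1=25
AND R6, R1 → R6=288&25=0
ADD R6, 11 → R6=0+11=11
SUB R7, 13 → R7=8-13=-5
After step 11: R7 = -5.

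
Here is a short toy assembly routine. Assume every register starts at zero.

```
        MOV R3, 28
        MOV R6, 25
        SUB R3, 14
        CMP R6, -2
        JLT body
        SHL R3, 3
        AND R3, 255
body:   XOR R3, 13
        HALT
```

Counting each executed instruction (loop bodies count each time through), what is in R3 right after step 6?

112

after MOV R3, 28: R3=28
after MOV R6, 25: R6=25
after SUB R3, 14: R3=28-14=14
CMP R6, -2  (cmp 25,-2)
JLT body: not taken
after SHL R3, 3: R3=14<<3=112
After step 6: R3 = 112.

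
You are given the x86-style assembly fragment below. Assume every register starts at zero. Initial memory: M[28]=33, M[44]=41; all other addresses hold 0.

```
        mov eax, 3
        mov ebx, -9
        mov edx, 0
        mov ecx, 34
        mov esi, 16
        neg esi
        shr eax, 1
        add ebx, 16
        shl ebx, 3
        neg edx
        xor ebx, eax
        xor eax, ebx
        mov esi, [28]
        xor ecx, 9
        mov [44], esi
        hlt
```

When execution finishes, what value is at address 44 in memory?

mov eax, 3 → eax=3
mov ebx, -9 → ebx=-9
mov edx, 0 → edx=0
mov ecx, 34 → ecx=34
mov esi, 16 → esi=16
neg esi → esi=-(16)=-16
shr eax, 1 → eax=3>>1=1
add ebx, 16 → ebx=(-9)+16=7
shl ebx, 3 → ebx=7<<3=56
neg edx → edx=-(0)=0
xor ebx, eax → ebx=56^1=57
xor eax, ebx → eax=1^57=56
mov esi, [28] → esi=M[28]=33
xor ecx, 9 → ecx=34^9=43
mov [44], esi → M[44]=33
halt.

33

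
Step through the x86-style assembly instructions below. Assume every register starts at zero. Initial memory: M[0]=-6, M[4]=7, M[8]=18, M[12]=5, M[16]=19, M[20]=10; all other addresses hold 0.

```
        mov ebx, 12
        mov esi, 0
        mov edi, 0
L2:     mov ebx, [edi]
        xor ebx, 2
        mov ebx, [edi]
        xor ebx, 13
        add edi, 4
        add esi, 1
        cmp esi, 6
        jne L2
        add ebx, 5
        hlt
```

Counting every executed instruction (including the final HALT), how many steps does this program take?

after mov ebx, 12: ebx=12
after mov esi, 0: esi=0
after mov edi, 0: edi=0
after mov ebx, [edi]: ebx=M[0]=-6
after xor ebx, 2: ebx=(-6)^2=-8
after mov ebx, [edi]: ebx=M[0]=-6
after xor ebx, 13: ebx=(-6)^13=-9
after add edi, 4: edi=0+4=4
after add esi, 1: esi=0+1=1
cmp esi, 6  (cmp 1,6)
jne L2: taken
after mov ebx, [edi]: ebx=M[4]=7
after xor ebx, 2: ebx=7^2=5
after mov ebx, [edi]: ebx=M[4]=7
after xor ebx, 13: ebx=7^13=10
after add edi, 4: edi=4+4=8
after add esi, 1: esi=1+1=2
cmp esi, 6  (cmp 2,6)
jne L2: taken
after mov ebx, [edi]: ebx=M[8]=18
after xor ebx, 2: ebx=18^2=16
after mov ebx, [edi]: ebx=M[8]=18
after xor ebx, 13: ebx=18^13=31
after add edi, 4: edi=8+4=12
after add esi, 1: esi=2+1=3
cmp esi, 6  (cmp 3,6)
jne L2: taken
after mov ebx, [edi]: ebx=M[12]=5
after xor ebx, 2: ebx=5^2=7
after mov ebx, [edi]: ebx=M[12]=5
after xor ebx, 13: ebx=5^13=8
after add edi, 4: edi=12+4=16
after add esi, 1: esi=3+1=4
cmp esi, 6  (cmp 4,6)
jne L2: taken
after mov ebx, [edi]: ebx=M[16]=19
after xor ebx, 2: ebx=19^2=17
after mov ebx, [edi]: ebx=M[16]=19
after xor ebx, 13: ebx=19^13=30
after add edi, 4: edi=16+4=20
after add esi, 1: esi=4+1=5
cmp esi, 6  (cmp 5,6)
jne L2: taken
after mov ebx, [edi]: ebx=M[20]=10
after xor ebx, 2: ebx=10^2=8
after mov ebx, [edi]: ebx=M[20]=10
after xor ebx, 13: ebx=10^13=7
after add edi, 4: edi=20+4=24
after add esi, 1: esi=5+1=6
cmp esi, 6  (cmp 6,6)
jne L2: not taken
after add ebx, 5: ebx=7+5=12
halt.
Total executed instructions: 53.

53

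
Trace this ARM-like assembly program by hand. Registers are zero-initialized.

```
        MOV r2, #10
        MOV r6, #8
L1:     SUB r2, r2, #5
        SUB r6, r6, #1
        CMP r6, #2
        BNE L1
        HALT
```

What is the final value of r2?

-20

after MOV r2, #10: r2=10
after MOV r6, #8: r6=8
after SUB r2, r2, #5: r2=10-5=5
after SUB r6, r6, #1: r6=8-1=7
CMP r6, #2  (cmp 7,2)
BNE L1: taken
after SUB r2, r2, #5: r2=5-5=0
after SUB r6, r6, #1: r6=7-1=6
CMP r6, #2  (cmp 6,2)
BNE L1: taken
after SUB r2, r2, #5: r2=0-5=-5
after SUB r6, r6, #1: r6=6-1=5
CMP r6, #2  (cmp 5,2)
BNE L1: taken
after SUB r2, r2, #5: r2=(-5)-5=-10
after SUB r6, r6, #1: r6=5-1=4
CMP r6, #2  (cmp 4,2)
BNE L1: taken
after SUB r2, r2, #5: r2=(-10)-5=-15
after SUB r6, r6, #1: r6=4-1=3
CMP r6, #2  (cmp 3,2)
BNE L1: taken
after SUB r2, r2, #5: r2=(-15)-5=-20
after SUB r6, r6, #1: r6=3-1=2
CMP r6, #2  (cmp 2,2)
BNE L1: not taken
halt.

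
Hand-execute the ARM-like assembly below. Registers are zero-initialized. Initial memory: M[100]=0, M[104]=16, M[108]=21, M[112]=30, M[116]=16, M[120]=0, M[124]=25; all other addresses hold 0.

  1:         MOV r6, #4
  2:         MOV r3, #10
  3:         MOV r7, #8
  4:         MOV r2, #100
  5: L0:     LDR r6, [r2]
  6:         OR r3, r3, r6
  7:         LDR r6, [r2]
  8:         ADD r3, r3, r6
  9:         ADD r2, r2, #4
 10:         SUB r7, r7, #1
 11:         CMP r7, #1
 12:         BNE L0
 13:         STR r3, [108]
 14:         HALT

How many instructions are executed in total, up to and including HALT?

62

r6=4
r3=10
r7=8
r2=100
r6=M[100]=0
r3=10|0=10
r6=M[100]=0
r3=10+0=10
r2=100+4=104
r7=8-1=7
CMP r7, #1  (cmp 7,1)
BNE L0: taken
r6=M[104]=16
r3=10|16=26
r6=M[104]=16
r3=26+16=42
r2=104+4=108
r7=7-1=6
CMP r7, #1  (cmp 6,1)
BNE L0: taken
r6=M[108]=21
r3=42|21=63
r6=M[108]=21
r3=63+21=84
r2=108+4=112
r7=6-1=5
CMP r7, #1  (cmp 5,1)
BNE L0: taken
r6=M[112]=30
r3=84|30=94
r6=M[112]=30
r3=94+30=124
r2=112+4=116
r7=5-1=4
CMP r7, #1  (cmp 4,1)
BNE L0: taken
r6=M[116]=16
r3=124|16=124
r6=M[116]=16
r3=124+16=140
r2=116+4=120
r7=4-1=3
CMP r7, #1  (cmp 3,1)
BNE L0: taken
r6=M[120]=0
r3=140|0=140
r6=M[120]=0
r3=140+0=140
r2=120+4=124
r7=3-1=2
CMP r7, #1  (cmp 2,1)
BNE L0: taken
r6=M[124]=25
r3=140|25=157
r6=M[124]=25
r3=157+25=182
r2=124+4=128
r7=2-1=1
CMP r7, #1  (cmp 1,1)
BNE L0: not taken
STR r3, [108] → M[108]=182
halt.
Total executed instructions: 62.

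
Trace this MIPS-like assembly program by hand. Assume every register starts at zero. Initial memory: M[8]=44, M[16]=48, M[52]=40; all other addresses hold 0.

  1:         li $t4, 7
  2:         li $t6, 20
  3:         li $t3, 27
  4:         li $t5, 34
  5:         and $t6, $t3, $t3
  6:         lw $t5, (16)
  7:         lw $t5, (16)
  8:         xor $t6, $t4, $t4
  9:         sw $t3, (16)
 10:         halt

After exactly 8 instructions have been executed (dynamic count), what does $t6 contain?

0

$t4=7
$t6=20
$t3=27
$t5=34
$t6=27&27=27
$t5=M[16]=48
$t5=M[16]=48
$t6=7^7=0
After step 8: $t6 = 0.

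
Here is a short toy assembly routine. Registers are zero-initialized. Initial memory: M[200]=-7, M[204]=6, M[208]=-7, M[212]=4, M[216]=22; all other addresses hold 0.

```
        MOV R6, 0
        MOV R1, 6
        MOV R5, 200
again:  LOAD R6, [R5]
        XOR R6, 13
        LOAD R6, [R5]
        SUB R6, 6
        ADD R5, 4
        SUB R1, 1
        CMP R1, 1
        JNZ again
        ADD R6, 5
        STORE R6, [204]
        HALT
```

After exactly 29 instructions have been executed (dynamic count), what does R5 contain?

MOV R6, 0 → R6=0
MOV R1, 6 → R1=6
MOV R5, 200 → R5=200
LOAD R6, [R5] → R6=M[200]=-7
XOR R6, 13 → R6=(-7)^13=-12
LOAD R6, [R5] → R6=M[200]=-7
SUB R6, 6 → R6=(-7)-6=-13
ADD R5, 4 → R5=200+4=204
SUB R1, 1 → R1=6-1=5
CMP R1, 1  (cmp 5,1)
JNZ again: taken
LOAD R6, [R5] → R6=M[204]=6
XOR R6, 13 → R6=6^13=11
LOAD R6, [R5] → R6=M[204]=6
SUB R6, 6 → R6=6-6=0
ADD R5, 4 → R5=204+4=208
SUB R1, 1 → R1=5-1=4
CMP R1, 1  (cmp 4,1)
JNZ again: taken
LOAD R6, [R5] → R6=M[208]=-7
XOR R6, 13 → R6=(-7)^13=-12
LOAD R6, [R5] → R6=M[208]=-7
SUB R6, 6 → R6=(-7)-6=-13
ADD R5, 4 → R5=208+4=212
SUB R1, 1 → R1=4-1=3
CMP R1, 1  (cmp 3,1)
JNZ again: taken
LOAD R6, [R5] → R6=M[212]=4
XOR R6, 13 → R6=4^13=9
After step 29: R5 = 212.

212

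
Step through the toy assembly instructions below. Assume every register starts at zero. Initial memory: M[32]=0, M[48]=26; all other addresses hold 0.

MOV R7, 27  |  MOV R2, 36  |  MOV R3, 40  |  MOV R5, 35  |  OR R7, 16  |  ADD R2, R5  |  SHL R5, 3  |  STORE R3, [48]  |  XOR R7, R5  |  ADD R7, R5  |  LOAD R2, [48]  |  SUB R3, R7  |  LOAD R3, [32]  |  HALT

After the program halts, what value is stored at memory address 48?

R7=27
R2=36
R3=40
R5=35
R7=27|16=27
R2=36+35=71
R5=35<<3=280
STORE R3, [48] → M[48]=40
R7=27^280=259
R7=259+280=539
R2=M[48]=40
R3=40-539=-499
R3=M[32]=0
halt.

40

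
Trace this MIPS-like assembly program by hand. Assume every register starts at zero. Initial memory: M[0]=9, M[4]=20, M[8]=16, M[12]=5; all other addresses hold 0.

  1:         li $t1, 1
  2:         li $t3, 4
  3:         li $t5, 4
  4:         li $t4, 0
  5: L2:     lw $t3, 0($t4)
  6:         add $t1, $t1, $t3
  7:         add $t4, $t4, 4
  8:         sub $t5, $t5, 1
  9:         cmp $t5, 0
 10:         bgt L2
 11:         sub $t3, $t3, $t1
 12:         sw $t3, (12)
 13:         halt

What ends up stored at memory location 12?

$t1=1
$t3=4
$t5=4
$t4=0
$t3=M[0]=9
$t1=1+9=10
$t4=0+4=4
$t5=4-1=3
cmp $t5, 0  (cmp 3,0)
bgt L2: taken
$t3=M[4]=20
$t1=10+20=30
$t4=4+4=8
$t5=3-1=2
cmp $t5, 0  (cmp 2,0)
bgt L2: taken
$t3=M[8]=16
$t1=30+16=46
$t4=8+4=12
$t5=2-1=1
cmp $t5, 0  (cmp 1,0)
bgt L2: taken
$t3=M[12]=5
$t1=46+5=51
$t4=12+4=16
$t5=1-1=0
cmp $t5, 0  (cmp 0,0)
bgt L2: not taken
$t3=5-51=-46
sw $t3, (12) → M[12]=-46
halt.

-46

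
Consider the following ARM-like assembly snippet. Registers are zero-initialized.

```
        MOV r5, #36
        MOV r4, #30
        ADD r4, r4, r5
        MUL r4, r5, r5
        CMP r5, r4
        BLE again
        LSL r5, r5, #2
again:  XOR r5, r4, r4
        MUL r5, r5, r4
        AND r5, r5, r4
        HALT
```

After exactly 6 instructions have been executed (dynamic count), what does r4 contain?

1296

after MOV r5, #36: r5=36
after MOV r4, #30: r4=30
after ADD r4, r4, r5: r4=30+36=66
after MUL r4, r5, r5: r4=36*36=1296
CMP r5, r4  (cmp 36,1296)
BLE again: taken
After step 6: r4 = 1296.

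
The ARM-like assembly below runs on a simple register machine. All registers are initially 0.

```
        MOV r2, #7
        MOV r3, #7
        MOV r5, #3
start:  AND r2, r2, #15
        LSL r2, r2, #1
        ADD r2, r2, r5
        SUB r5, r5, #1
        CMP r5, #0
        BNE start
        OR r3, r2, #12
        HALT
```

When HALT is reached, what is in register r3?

MOV r2, #7 → r2=7
MOV r3, #7 → r3=7
MOV r5, #3 → r5=3
AND r2, r2, #15 → r2=7&15=7
LSL r2, r2, #1 → r2=7<<1=14
ADD r2, r2, r5 → r2=14+3=17
SUB r5, r5, #1 → r5=3-1=2
CMP r5, #0  (cmp 2,0)
BNE start: taken
AND r2, r2, #15 → r2=17&15=1
LSL r2, r2, #1 → r2=1<<1=2
ADD r2, r2, r5 → r2=2+2=4
SUB r5, r5, #1 → r5=2-1=1
CMP r5, #0  (cmp 1,0)
BNE start: taken
AND r2, r2, #15 → r2=4&15=4
LSL r2, r2, #1 → r2=4<<1=8
ADD r2, r2, r5 → r2=8+1=9
SUB r5, r5, #1 → r5=1-1=0
CMP r5, #0  (cmp 0,0)
BNE start: not taken
OR r3, r2, #12 → r3=9|12=13
halt.

13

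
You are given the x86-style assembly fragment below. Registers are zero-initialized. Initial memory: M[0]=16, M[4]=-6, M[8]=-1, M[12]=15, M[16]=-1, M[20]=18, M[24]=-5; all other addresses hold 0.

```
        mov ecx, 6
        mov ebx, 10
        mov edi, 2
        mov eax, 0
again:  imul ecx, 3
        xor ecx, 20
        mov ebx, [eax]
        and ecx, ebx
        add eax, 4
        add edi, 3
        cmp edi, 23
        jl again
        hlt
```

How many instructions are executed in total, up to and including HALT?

mov ecx, 6 → ecx=6
mov ebx, 10 → ebx=10
mov edi, 2 → edi=2
mov eax, 0 → eax=0
imul ecx, 3 → ecx=6*3=18
xor ecx, 20 → ecx=18^20=6
mov ebx, [eax] → ebx=M[0]=16
and ecx, ebx → ecx=6&16=0
add eax, 4 → eax=0+4=4
add edi, 3 → edi=2+3=5
cmp edi, 23  (cmp 5,23)
jl again: taken
imul ecx, 3 → ecx=0*3=0
xor ecx, 20 → ecx=0^20=20
mov ebx, [eax] → ebx=M[4]=-6
and ecx, ebx → ecx=20&(-6)=16
add eax, 4 → eax=4+4=8
add edi, 3 → edi=5+3=8
cmp edi, 23  (cmp 8,23)
jl again: taken
imul ecx, 3 → ecx=16*3=48
xor ecx, 20 → ecx=48^20=36
mov ebx, [eax] → ebx=M[8]=-1
and ecx, ebx → ecx=36&(-1)=36
add eax, 4 → eax=8+4=12
add edi, 3 → edi=8+3=11
cmp edi, 23  (cmp 11,23)
jl again: taken
imul ecx, 3 → ecx=36*3=108
xor ecx, 20 → ecx=108^20=120
mov ebx, [eax] → ebx=M[12]=15
and ecx, ebx → ecx=120&15=8
add eax, 4 → eax=12+4=16
add edi, 3 → edi=11+3=14
cmp edi, 23  (cmp 14,23)
jl again: taken
imul ecx, 3 → ecx=8*3=24
xor ecx, 20 → ecx=24^20=12
mov ebx, [eax] → ebx=M[16]=-1
and ecx, ebx → ecx=12&(-1)=12
add eax, 4 → eax=16+4=20
add edi, 3 → edi=14+3=17
cmp edi, 23  (cmp 17,23)
jl again: taken
imul ecx, 3 → ecx=12*3=36
xor ecx, 20 → ecx=36^20=48
mov ebx, [eax] → ebx=M[20]=18
and ecx, ebx → ecx=48&18=16
add eax, 4 → eax=20+4=24
add edi, 3 → edi=17+3=20
cmp edi, 23  (cmp 20,23)
jl again: taken
imul ecx, 3 → ecx=16*3=48
xor ecx, 20 → ecx=48^20=36
mov ebx, [eax] → ebx=M[24]=-5
and ecx, ebx → ecx=36&(-5)=32
add eax, 4 → eax=24+4=28
add edi, 3 → edi=20+3=23
cmp edi, 23  (cmp 23,23)
jl again: not taken
halt.
Total executed instructions: 61.

61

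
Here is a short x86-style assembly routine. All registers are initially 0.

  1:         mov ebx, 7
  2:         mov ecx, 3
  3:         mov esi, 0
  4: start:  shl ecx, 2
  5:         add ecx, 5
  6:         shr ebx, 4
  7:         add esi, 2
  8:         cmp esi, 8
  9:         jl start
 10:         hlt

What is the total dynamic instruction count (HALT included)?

28

after mov ebx, 7: ebx=7
after mov ecx, 3: ecx=3
after mov esi, 0: esi=0
after shl ecx, 2: ecx=3<<2=12
after add ecx, 5: ecx=12+5=17
after shr ebx, 4: ebx=7>>4=0
after add esi, 2: esi=0+2=2
cmp esi, 8  (cmp 2,8)
jl start: taken
after shl ecx, 2: ecx=17<<2=68
after add ecx, 5: ecx=68+5=73
after shr ebx, 4: ebx=0>>4=0
after add esi, 2: esi=2+2=4
cmp esi, 8  (cmp 4,8)
jl start: taken
after shl ecx, 2: ecx=73<<2=292
after add ecx, 5: ecx=292+5=297
after shr ebx, 4: ebx=0>>4=0
after add esi, 2: esi=4+2=6
cmp esi, 8  (cmp 6,8)
jl start: taken
after shl ecx, 2: ecx=297<<2=1188
after add ecx, 5: ecx=1188+5=1193
after shr ebx, 4: ebx=0>>4=0
after add esi, 2: esi=6+2=8
cmp esi, 8  (cmp 8,8)
jl start: not taken
halt.
Total executed instructions: 28.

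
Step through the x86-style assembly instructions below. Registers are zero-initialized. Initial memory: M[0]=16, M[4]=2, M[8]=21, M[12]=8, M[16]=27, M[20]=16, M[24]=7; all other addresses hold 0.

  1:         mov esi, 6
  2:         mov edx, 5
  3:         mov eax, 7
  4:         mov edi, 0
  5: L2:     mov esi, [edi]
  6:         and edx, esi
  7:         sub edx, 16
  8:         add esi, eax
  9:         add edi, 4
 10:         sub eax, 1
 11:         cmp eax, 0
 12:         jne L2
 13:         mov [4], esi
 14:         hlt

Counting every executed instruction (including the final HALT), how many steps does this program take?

62

mov esi, 6 → esi=6
mov edx, 5 → edx=5
mov eax, 7 → eax=7
mov edi, 0 → edi=0
mov esi, [edi] → esi=M[0]=16
and edx, esi → edx=5&16=0
sub edx, 16 → edx=0-16=-16
add esi, eax → esi=16+7=23
add edi, 4 → edi=0+4=4
sub eax, 1 → eax=7-1=6
cmp eax, 0  (cmp 6,0)
jne L2: taken
mov esi, [edi] → esi=M[4]=2
and edx, esi → edx=(-16)&2=0
sub edx, 16 → edx=0-16=-16
add esi, eax → esi=2+6=8
add edi, 4 → edi=4+4=8
sub eax, 1 → eax=6-1=5
cmp eax, 0  (cmp 5,0)
jne L2: taken
mov esi, [edi] → esi=M[8]=21
and edx, esi → edx=(-16)&21=16
sub edx, 16 → edx=16-16=0
add esi, eax → esi=21+5=26
add edi, 4 → edi=8+4=12
sub eax, 1 → eax=5-1=4
cmp eax, 0  (cmp 4,0)
jne L2: taken
mov esi, [edi] → esi=M[12]=8
and edx, esi → edx=0&8=0
sub edx, 16 → edx=0-16=-16
add esi, eax → esi=8+4=12
add edi, 4 → edi=12+4=16
sub eax, 1 → eax=4-1=3
cmp eax, 0  (cmp 3,0)
jne L2: taken
mov esi, [edi] → esi=M[16]=27
and edx, esi → edx=(-16)&27=16
sub edx, 16 → edx=16-16=0
add esi, eax → esi=27+3=30
add edi, 4 → edi=16+4=20
sub eax, 1 → eax=3-1=2
cmp eax, 0  (cmp 2,0)
jne L2: taken
mov esi, [edi] → esi=M[20]=16
and edx, esi → edx=0&16=0
sub edx, 16 → edx=0-16=-16
add esi, eax → esi=16+2=18
add edi, 4 → edi=20+4=24
sub eax, 1 → eax=2-1=1
cmp eax, 0  (cmp 1,0)
jne L2: taken
mov esi, [edi] → esi=M[24]=7
and edx, esi → edx=(-16)&7=0
sub edx, 16 → edx=0-16=-16
add esi, eax → esi=7+1=8
add edi, 4 → edi=24+4=28
sub eax, 1 → eax=1-1=0
cmp eax, 0  (cmp 0,0)
jne L2: not taken
mov [4], esi → M[4]=8
halt.
Total executed instructions: 62.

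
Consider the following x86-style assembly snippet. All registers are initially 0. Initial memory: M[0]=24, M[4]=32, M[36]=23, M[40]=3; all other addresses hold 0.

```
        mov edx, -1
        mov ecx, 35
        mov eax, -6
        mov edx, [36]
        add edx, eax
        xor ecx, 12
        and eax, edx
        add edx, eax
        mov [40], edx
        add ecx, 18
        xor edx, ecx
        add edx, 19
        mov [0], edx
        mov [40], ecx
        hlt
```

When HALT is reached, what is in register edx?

115

edx=-1
ecx=35
eax=-6
edx=M[36]=23
edx=23+(-6)=17
ecx=35^12=47
eax=(-6)&17=16
edx=17+16=33
mov [40], edx → M[40]=33
ecx=47+18=65
edx=33^65=96
edx=96+19=115
mov [0], edx → M[0]=115
mov [40], ecx → M[40]=65
halt.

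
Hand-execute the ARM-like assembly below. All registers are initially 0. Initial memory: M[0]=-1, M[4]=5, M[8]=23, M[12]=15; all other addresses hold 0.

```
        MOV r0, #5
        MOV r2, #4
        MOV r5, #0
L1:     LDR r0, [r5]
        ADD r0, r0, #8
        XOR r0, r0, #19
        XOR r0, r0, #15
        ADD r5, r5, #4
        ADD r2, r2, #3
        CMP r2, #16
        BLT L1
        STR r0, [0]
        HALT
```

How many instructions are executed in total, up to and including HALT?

r0=5
r2=4
r5=0
r0=M[0]=-1
r0=(-1)+8=7
r0=7^19=20
r0=20^15=27
r5=0+4=4
r2=4+3=7
CMP r2, #16  (cmp 7,16)
BLT L1: taken
r0=M[4]=5
r0=5+8=13
r0=13^19=30
r0=30^15=17
r5=4+4=8
r2=7+3=10
CMP r2, #16  (cmp 10,16)
BLT L1: taken
r0=M[8]=23
r0=23+8=31
r0=31^19=12
r0=12^15=3
r5=8+4=12
r2=10+3=13
CMP r2, #16  (cmp 13,16)
BLT L1: taken
r0=M[12]=15
r0=15+8=23
r0=23^19=4
r0=4^15=11
r5=12+4=16
r2=13+3=16
CMP r2, #16  (cmp 16,16)
BLT L1: not taken
STR r0, [0] → M[0]=11
halt.
Total executed instructions: 37.

37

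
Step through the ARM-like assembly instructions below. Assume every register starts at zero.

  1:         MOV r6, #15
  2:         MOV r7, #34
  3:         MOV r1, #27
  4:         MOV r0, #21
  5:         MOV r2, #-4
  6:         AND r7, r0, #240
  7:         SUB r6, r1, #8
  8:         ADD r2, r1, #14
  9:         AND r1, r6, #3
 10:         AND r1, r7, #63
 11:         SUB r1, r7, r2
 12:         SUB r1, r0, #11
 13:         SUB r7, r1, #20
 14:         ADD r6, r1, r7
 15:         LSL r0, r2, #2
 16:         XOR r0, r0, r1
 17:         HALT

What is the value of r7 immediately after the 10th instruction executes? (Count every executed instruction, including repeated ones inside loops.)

after MOV r6, #15: r6=15
after MOV r7, #34: r7=34
after MOV r1, #27: r1=27
after MOV r0, #21: r0=21
after MOV r2, #-4: r2=-4
after AND r7, r0, #240: r7=21&240=16
after SUB r6, r1, #8: r6=27-8=19
after ADD r2, r1, #14: r2=27+14=41
after AND r1, r6, #3: r1=19&3=3
after AND r1, r7, #63: r1=16&63=16
After step 10: r7 = 16.

16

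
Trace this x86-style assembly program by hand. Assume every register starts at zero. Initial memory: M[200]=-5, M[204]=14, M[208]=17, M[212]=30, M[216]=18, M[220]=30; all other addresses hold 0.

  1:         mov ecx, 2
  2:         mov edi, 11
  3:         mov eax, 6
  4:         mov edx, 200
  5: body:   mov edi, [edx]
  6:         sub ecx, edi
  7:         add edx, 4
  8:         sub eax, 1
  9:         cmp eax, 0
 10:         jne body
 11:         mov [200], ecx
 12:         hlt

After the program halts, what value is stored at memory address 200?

after mov ecx, 2: ecx=2
after mov edi, 11: edi=11
after mov eax, 6: eax=6
after mov edx, 200: edx=200
after mov edi, [edx]: edi=M[200]=-5
after sub ecx, edi: ecx=2-(-5)=7
after add edx, 4: edx=200+4=204
after sub eax, 1: eax=6-1=5
cmp eax, 0  (cmp 5,0)
jne body: taken
after mov edi, [edx]: edi=M[204]=14
after sub ecx, edi: ecx=7-14=-7
after add edx, 4: edx=204+4=208
after sub eax, 1: eax=5-1=4
cmp eax, 0  (cmp 4,0)
jne body: taken
after mov edi, [edx]: edi=M[208]=17
after sub ecx, edi: ecx=(-7)-17=-24
after add edx, 4: edx=208+4=212
after sub eax, 1: eax=4-1=3
cmp eax, 0  (cmp 3,0)
jne body: taken
after mov edi, [edx]: edi=M[212]=30
after sub ecx, edi: ecx=(-24)-30=-54
after add edx, 4: edx=212+4=216
after sub eax, 1: eax=3-1=2
cmp eax, 0  (cmp 2,0)
jne body: taken
after mov edi, [edx]: edi=M[216]=18
after sub ecx, edi: ecx=(-54)-18=-72
after add edx, 4: edx=216+4=220
after sub eax, 1: eax=2-1=1
cmp eax, 0  (cmp 1,0)
jne body: taken
after mov edi, [edx]: edi=M[220]=30
after sub ecx, edi: ecx=(-72)-30=-102
after add edx, 4: edx=220+4=224
after sub eax, 1: eax=1-1=0
cmp eax, 0  (cmp 0,0)
jne body: not taken
mov [200], ecx → M[200]=-102
halt.

-102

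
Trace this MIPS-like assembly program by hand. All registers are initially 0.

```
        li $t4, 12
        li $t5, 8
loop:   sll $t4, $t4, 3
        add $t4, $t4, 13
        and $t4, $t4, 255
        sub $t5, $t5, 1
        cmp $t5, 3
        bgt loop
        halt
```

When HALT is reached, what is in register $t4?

$t4=12
$t5=8
$t4=12<<3=96
$t4=96+13=109
$t4=109&255=109
$t5=8-1=7
cmp $t5, 3  (cmp 7,3)
bgt loop: taken
$t4=109<<3=872
$t4=872+13=885
$t4=885&255=117
$t5=7-1=6
cmp $t5, 3  (cmp 6,3)
bgt loop: taken
$t4=117<<3=936
$t4=936+13=949
$t4=949&255=181
$t5=6-1=5
cmp $t5, 3  (cmp 5,3)
bgt loop: taken
$t4=181<<3=1448
$t4=1448+13=1461
$t4=1461&255=181
$t5=5-1=4
cmp $t5, 3  (cmp 4,3)
bgt loop: taken
$t4=181<<3=1448
$t4=1448+13=1461
$t4=1461&255=181
$t5=4-1=3
cmp $t5, 3  (cmp 3,3)
bgt loop: not taken
halt.

181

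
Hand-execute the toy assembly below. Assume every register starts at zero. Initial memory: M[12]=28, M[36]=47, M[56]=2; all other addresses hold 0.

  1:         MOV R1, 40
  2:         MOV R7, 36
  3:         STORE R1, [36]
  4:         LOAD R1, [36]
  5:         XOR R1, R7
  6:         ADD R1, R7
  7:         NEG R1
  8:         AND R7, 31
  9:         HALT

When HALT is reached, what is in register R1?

MOV R1, 40 → R1=40
MOV R7, 36 → R7=36
STORE R1, [36] → M[36]=40
LOAD R1, [36] → R1=M[36]=40
XOR R1, R7 → R1=40^36=12
ADD R1, R7 → R1=12+36=48
NEG R1 → R1=-(48)=-48
AND R7, 31 → R7=36&31=4
halt.

-48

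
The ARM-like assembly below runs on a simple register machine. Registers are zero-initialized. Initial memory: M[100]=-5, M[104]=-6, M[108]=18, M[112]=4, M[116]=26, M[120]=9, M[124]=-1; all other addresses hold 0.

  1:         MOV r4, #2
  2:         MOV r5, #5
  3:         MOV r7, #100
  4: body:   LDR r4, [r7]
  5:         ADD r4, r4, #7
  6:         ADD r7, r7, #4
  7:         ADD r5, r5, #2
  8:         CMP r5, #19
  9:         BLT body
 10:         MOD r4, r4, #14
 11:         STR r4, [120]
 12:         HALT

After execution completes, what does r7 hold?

128

MOV r4, #2 → r4=2
MOV r5, #5 → r5=5
MOV r7, #100 → r7=100
LDR r4, [r7] → r4=M[100]=-5
ADD r4, r4, #7 → r4=(-5)+7=2
ADD r7, r7, #4 → r7=100+4=104
ADD r5, r5, #2 → r5=5+2=7
CMP r5, #19  (cmp 7,19)
BLT body: taken
LDR r4, [r7] → r4=M[104]=-6
ADD r4, r4, #7 → r4=(-6)+7=1
ADD r7, r7, #4 → r7=104+4=108
ADD r5, r5, #2 → r5=7+2=9
CMP r5, #19  (cmp 9,19)
BLT body: taken
LDR r4, [r7] → r4=M[108]=18
ADD r4, r4, #7 → r4=18+7=25
ADD r7, r7, #4 → r7=108+4=112
ADD r5, r5, #2 → r5=9+2=11
CMP r5, #19  (cmp 11,19)
BLT body: taken
LDR r4, [r7] → r4=M[112]=4
ADD r4, r4, #7 → r4=4+7=11
ADD r7, r7, #4 → r7=112+4=116
ADD r5, r5, #2 → r5=11+2=13
CMP r5, #19  (cmp 13,19)
BLT body: taken
LDR r4, [r7] → r4=M[116]=26
ADD r4, r4, #7 → r4=26+7=33
ADD r7, r7, #4 → r7=116+4=120
ADD r5, r5, #2 → r5=13+2=15
CMP r5, #19  (cmp 15,19)
BLT body: taken
LDR r4, [r7] → r4=M[120]=9
ADD r4, r4, #7 → r4=9+7=16
ADD r7, r7, #4 → r7=120+4=124
ADD r5, r5, #2 → r5=15+2=17
CMP r5, #19  (cmp 17,19)
BLT body: taken
LDR r4, [r7] → r4=M[124]=-1
ADD r4, r4, #7 → r4=(-1)+7=6
ADD r7, r7, #4 → r7=124+4=128
ADD r5, r5, #2 → r5=17+2=19
CMP r5, #19  (cmp 19,19)
BLT body: not taken
MOD r4, r4, #14 → r4=6%14=6
STR r4, [120] → M[120]=6
halt.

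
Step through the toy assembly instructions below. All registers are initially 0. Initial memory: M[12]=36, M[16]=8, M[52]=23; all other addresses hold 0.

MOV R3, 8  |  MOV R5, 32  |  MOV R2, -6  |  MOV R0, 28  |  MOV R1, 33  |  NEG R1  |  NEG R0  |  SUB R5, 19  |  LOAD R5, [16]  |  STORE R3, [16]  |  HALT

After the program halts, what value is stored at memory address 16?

MOV R3, 8 → R3=8
MOV R5, 32 → R5=32
MOV R2, -6 → R2=-6
MOV R0, 28 → R0=28
MOV R1, 33 → R1=33
NEG R1 → R1=-(33)=-33
NEG R0 → R0=-(28)=-28
SUB R5, 19 → R5=32-19=13
LOAD R5, [16] → R5=M[16]=8
STORE R3, [16] → M[16]=8
halt.

8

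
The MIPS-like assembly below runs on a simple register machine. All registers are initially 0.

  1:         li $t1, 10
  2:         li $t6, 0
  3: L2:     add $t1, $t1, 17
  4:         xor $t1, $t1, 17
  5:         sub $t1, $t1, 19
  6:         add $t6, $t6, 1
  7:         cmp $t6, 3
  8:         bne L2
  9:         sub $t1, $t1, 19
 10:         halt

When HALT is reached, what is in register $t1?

-32

after li $t1, 10: $t1=10
after li $t6, 0: $t6=0
after add $t1, $t1, 17: $t1=10+17=27
after xor $t1, $t1, 17: $t1=27^17=10
after sub $t1, $t1, 19: $t1=10-19=-9
after add $t6, $t6, 1: $t6=0+1=1
cmp $t6, 3  (cmp 1,3)
bne L2: taken
after add $t1, $t1, 17: $t1=(-9)+17=8
after xor $t1, $t1, 17: $t1=8^17=25
after sub $t1, $t1, 19: $t1=25-19=6
after add $t6, $t6, 1: $t6=1+1=2
cmp $t6, 3  (cmp 2,3)
bne L2: taken
after add $t1, $t1, 17: $t1=6+17=23
after xor $t1, $t1, 17: $t1=23^17=6
after sub $t1, $t1, 19: $t1=6-19=-13
after add $t6, $t6, 1: $t6=2+1=3
cmp $t6, 3  (cmp 3,3)
bne L2: not taken
after sub $t1, $t1, 19: $t1=(-13)-19=-32
halt.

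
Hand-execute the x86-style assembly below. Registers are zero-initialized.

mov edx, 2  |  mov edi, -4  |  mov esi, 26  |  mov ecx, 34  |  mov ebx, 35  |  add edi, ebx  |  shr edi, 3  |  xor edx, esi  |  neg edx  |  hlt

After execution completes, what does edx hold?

mov edx, 2 → edx=2
mov edi, -4 → edi=-4
mov esi, 26 → esi=26
mov ecx, 34 → ecx=34
mov ebx, 35 → ebx=35
add edi, ebx → edi=(-4)+35=31
shr edi, 3 → edi=31>>3=3
xor edx, esi → edx=2^26=24
neg edx → edx=-(24)=-24
halt.

-24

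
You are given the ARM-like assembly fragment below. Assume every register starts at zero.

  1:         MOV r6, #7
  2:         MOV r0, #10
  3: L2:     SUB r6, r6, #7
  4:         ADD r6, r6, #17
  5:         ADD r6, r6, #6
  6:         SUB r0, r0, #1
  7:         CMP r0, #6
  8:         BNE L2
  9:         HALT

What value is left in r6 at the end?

MOV r6, #7 → r6=7
MOV r0, #10 → r0=10
SUB r6, r6, #7 → r6=7-7=0
ADD r6, r6, #17 → r6=0+17=17
ADD r6, r6, #6 → r6=17+6=23
SUB r0, r0, #1 → r0=10-1=9
CMP r0, #6  (cmp 9,6)
BNE L2: taken
SUB r6, r6, #7 → r6=23-7=16
ADD r6, r6, #17 → r6=16+17=33
ADD r6, r6, #6 → r6=33+6=39
SUB r0, r0, #1 → r0=9-1=8
CMP r0, #6  (cmp 8,6)
BNE L2: taken
SUB r6, r6, #7 → r6=39-7=32
ADD r6, r6, #17 → r6=32+17=49
ADD r6, r6, #6 → r6=49+6=55
SUB r0, r0, #1 → r0=8-1=7
CMP r0, #6  (cmp 7,6)
BNE L2: taken
SUB r6, r6, #7 → r6=55-7=48
ADD r6, r6, #17 → r6=48+17=65
ADD r6, r6, #6 → r6=65+6=71
SUB r0, r0, #1 → r0=7-1=6
CMP r0, #6  (cmp 6,6)
BNE L2: not taken
halt.

71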